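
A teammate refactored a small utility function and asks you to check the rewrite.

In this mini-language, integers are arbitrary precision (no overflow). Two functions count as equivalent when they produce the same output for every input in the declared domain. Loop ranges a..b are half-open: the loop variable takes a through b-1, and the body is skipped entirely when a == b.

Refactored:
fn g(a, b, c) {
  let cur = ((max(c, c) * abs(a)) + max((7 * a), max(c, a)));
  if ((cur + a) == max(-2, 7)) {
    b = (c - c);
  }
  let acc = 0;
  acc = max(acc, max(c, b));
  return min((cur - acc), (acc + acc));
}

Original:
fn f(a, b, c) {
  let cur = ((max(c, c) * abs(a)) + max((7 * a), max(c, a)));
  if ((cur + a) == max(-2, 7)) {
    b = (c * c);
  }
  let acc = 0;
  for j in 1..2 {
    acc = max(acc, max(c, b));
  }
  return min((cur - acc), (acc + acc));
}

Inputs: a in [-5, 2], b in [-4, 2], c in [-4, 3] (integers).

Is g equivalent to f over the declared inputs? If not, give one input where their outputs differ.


On input a=-5, b=-4, c=2, f returns 8 while g returns 4.
verdict: not equivalent; witness: a=-5, b=-4, c=2


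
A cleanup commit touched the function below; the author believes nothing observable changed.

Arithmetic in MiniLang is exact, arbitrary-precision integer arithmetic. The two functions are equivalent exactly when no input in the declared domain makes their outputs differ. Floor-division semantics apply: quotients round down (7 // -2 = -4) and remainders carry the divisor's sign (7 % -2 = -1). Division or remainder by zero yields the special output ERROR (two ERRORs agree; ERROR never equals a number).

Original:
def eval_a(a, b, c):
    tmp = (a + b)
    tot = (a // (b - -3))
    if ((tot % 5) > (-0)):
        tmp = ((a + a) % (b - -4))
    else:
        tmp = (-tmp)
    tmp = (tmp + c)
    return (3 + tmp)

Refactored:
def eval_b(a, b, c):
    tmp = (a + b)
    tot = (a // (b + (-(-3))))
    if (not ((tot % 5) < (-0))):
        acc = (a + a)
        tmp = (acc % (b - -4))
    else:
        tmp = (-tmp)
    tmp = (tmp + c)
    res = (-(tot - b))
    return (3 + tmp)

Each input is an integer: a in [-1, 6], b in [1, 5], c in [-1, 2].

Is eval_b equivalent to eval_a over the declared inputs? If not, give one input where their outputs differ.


Try a=0, b=1, c=-1.
eval_a: tmp=1, then tot=0, then ((tot % 5) > (-0)) is false, then tmp=-1, then tmp=-2, then returns 1
eval_b: tmp=1, then tot=0, then (not ((tot % 5) < (-0))) is true, then acc=0, then tmp=0, then tmp=-1, then res=1, then returns 2
1 and 2 differ, so these are not the same function on this domain.
verdict: not equivalent; witness: a=0, b=1, c=-1


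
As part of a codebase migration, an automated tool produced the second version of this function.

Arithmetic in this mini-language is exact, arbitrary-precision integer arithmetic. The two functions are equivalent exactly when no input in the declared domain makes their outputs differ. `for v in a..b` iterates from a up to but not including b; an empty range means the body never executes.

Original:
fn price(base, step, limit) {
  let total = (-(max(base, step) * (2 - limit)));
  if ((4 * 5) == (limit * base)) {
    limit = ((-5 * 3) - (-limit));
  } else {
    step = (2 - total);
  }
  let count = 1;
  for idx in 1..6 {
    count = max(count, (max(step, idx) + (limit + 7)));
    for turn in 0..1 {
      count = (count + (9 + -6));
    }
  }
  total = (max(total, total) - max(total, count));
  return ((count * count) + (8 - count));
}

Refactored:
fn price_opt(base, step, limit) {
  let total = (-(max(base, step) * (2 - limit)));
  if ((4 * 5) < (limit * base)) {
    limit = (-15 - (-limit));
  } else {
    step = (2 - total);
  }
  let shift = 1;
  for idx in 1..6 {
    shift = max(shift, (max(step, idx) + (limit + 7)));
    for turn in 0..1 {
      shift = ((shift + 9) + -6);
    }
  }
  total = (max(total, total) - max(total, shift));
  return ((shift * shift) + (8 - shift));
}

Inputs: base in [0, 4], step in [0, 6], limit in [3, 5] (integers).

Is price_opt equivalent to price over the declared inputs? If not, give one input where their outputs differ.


Try base=4, step=0, limit=5.
price: total becomes 12; next ((4 * 5) == (limit * base)) evaluates to true; next limit becomes -10; next count becomes 1; next at idx=1:; next count becomes 1; next at turn=0:; next count becomes 4; next at idx=2:; next count becomes 4; next at turn=0:; next count becomes 7; next at idx=3:; next count becomes 7; next at turn=0:; next count becomes 10; next at idx=4:; next count becomes 10; next at turn=0:; next count becomes 13; next at idx=5:; next count becomes 13; next at turn=0:; next count becomes 16; next total becomes -4; next final value 248
price_opt: total becomes 12; next ((4 * 5) < (limit * base)) evaluates to false; next step becomes -10; next shift becomes 1; next at idx=1:; next shift becomes 13; next at turn=0:; next shift becomes 16; next at idx=2:; next shift becomes 16; next at turn=0:; next shift becomes 19; next at idx=3:; next shift becomes 19; next at turn=0:; next shift becomes 22; next at idx=4:; next shift becomes 22; next at turn=0:; next shift becomes 25; next at idx=5:; next shift becomes 25; next at turn=0:; next shift becomes 28; next total becomes -16; next final value 764
248 vs 764 — the two versions disagree here.
verdict: not equivalent; witness: base=4, step=0, limit=5


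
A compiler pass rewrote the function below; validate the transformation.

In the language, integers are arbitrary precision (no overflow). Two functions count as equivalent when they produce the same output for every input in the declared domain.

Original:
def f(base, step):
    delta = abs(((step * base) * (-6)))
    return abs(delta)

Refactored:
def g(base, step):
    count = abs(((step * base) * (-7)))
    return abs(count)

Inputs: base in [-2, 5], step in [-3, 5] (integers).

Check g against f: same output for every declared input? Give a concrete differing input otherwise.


Try base=-2, step=-3.
f: delta := 36 | result 36
g: count := 42 | result 42
36 != 42, so the rewrite changes behavior.
verdict: not equivalent; witness: base=-2, step=-3


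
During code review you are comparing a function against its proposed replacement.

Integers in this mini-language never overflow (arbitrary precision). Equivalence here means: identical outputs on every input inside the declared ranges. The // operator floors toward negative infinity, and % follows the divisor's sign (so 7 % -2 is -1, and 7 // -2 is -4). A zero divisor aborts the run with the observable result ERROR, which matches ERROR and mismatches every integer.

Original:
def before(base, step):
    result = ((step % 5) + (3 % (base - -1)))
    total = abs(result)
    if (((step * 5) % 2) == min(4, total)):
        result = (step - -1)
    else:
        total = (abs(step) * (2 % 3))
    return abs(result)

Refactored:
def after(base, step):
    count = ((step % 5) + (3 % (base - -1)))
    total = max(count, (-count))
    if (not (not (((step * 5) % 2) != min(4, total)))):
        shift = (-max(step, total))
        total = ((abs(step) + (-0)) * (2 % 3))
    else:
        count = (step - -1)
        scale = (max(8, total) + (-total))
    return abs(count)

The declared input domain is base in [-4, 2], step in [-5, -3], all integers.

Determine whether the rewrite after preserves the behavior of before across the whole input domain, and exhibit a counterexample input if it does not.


Side by side, the visible changes include: min/max/abs usage differs, plus comparison usage differs, plus constant usage differs, plus arithmetic usage differs, plus boolean connective usage differs, plus statement counts differ, plus local variable names differ.
One worked example (base=-4, step=-4) — before: result=1, then total=1, then (((step * 5) % 2) == min(4, total)) is false, then total=8, then returns 1; after: count=1, then total=1, then (not (not (((step * 5) % 2) != min(4, total)))) is true, then shift=-1, then total=8, then returns 1; agreement on 1.
Every one of the 21 inputs gives matching results.
verdict: equivalent


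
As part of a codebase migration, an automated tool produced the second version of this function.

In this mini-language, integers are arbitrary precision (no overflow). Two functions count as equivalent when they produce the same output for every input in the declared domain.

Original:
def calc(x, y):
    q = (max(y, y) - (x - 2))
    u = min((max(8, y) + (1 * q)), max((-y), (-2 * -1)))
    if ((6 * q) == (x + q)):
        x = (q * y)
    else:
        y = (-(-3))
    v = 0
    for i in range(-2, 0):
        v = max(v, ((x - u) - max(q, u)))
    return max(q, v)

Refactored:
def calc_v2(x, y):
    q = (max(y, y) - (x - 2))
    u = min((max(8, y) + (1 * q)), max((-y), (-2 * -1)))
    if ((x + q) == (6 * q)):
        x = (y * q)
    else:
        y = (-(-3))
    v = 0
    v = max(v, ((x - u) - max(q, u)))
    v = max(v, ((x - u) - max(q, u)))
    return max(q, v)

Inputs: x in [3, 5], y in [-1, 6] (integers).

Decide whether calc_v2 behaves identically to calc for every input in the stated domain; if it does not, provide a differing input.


The two are interchangeable: arithmetic usage differs; also loop structure differs; also min/max/abs usage differs; also local variable names differ, and every declared input agrees.
As a probe, take x=5, y=-1: calc runs q = -4; u = 2; ((6 * q) == (x + q)) -> false; y = 3; v = 0; [i=-2]; v = 1; [i=-1]; v = 1; return 1; calc_v2 runs q = -4; u = 2; ((x + q) == (6 * q)) -> false; y = 3; v = 0; v = 1; v = 1; return 1; both end at 1.
Across all 24 domain points the two functions coincide.
verdict: equivalent


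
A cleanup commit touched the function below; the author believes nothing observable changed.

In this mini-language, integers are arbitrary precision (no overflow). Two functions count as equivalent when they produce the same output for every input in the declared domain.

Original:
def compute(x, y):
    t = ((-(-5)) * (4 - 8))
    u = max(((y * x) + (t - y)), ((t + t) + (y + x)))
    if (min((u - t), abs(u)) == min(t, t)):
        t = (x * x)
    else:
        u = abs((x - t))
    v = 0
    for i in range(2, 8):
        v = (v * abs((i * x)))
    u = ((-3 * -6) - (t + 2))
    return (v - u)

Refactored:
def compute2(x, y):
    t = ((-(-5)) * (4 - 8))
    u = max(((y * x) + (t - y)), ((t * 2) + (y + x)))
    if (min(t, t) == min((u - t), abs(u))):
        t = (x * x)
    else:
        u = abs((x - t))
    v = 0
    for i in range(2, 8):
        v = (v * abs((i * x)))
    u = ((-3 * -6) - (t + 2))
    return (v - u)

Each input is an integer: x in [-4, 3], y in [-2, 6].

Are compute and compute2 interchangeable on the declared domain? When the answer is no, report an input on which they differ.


Although arithmetic usage differs, and constant usage differs, 72/72 inputs agree.
verdict: equivalent


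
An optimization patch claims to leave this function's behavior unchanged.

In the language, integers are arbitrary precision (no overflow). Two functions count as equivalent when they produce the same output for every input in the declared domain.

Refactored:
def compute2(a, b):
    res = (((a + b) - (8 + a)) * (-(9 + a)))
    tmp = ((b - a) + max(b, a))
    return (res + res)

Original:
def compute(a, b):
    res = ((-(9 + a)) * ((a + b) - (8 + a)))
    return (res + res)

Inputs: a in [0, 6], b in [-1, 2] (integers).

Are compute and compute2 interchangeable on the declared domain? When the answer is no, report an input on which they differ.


Comparing the listings, the differences include: arithmetic usage differs, plus local variable names differ, plus statement counts differ, plus min/max/abs usage differs.
Spot check at a=1, b=0 — compute: res := 80 | result 160. compute2: res := 80 | tmp := 0 | result 160. Both give 160.
Sweeping the whole domain (28 inputs) finds no disagreement.
verdict: equivalent


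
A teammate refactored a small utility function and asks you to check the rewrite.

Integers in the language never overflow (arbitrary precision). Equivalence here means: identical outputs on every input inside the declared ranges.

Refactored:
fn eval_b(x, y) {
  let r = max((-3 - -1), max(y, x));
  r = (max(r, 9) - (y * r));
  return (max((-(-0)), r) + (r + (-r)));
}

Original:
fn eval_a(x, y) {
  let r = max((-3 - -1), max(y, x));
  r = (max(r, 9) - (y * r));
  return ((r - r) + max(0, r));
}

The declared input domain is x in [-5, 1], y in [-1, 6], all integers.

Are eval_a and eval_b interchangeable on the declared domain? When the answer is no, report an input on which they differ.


This is a faithful refactor — arithmetic usage differs, but the computed results match everywhere.
As a probe, take x=-1, y=1: eval_a runs r=1, then r=8, then returns 8; eval_b runs r=1, then r=8, then returns 8; both end at 8.
Across all 56 domain points the two functions coincide.
verdict: equivalent


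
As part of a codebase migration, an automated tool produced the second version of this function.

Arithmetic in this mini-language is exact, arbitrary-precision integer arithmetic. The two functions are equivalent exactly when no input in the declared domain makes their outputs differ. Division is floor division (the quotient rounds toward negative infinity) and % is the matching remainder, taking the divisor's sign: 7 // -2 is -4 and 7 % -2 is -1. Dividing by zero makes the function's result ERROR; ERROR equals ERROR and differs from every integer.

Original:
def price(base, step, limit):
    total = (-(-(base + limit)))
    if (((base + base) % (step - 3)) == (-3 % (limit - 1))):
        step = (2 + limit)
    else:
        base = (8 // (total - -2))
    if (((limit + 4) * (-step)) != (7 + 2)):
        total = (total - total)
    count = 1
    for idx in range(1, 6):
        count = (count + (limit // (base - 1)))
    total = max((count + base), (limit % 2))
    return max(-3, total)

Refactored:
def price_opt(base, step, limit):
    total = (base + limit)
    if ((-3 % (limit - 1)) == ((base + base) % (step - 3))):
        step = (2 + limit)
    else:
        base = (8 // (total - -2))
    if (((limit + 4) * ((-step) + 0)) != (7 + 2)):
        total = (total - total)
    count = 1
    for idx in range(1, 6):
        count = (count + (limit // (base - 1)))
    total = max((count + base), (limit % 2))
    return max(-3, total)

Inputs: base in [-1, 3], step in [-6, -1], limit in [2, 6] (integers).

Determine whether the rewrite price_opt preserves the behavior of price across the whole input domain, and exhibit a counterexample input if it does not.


Although constant usage differs; also arithmetic usage differs, 150/150 inputs agree.
verdict: equivalent


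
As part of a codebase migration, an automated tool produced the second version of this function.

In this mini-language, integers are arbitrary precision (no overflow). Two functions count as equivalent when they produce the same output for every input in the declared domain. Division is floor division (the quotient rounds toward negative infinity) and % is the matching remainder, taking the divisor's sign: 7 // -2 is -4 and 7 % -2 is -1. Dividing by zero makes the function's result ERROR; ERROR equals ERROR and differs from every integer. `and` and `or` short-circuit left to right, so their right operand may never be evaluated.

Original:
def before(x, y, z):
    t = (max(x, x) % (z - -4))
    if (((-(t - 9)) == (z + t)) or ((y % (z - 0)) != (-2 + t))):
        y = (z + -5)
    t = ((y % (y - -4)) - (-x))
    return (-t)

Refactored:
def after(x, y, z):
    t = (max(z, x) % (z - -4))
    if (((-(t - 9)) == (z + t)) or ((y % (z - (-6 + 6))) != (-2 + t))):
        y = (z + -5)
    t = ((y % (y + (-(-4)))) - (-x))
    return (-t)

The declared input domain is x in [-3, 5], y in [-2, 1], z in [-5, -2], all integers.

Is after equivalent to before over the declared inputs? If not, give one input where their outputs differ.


These are not equivalent — on x=-3, y=-1, z=-2 the outputs split (1 vs 4).
before: t becomes 1; next (((-(t - 9)) == (z + t)) or ((y % (z - 0)) != (-2 + t))) evaluates to false; next t becomes -1; next final value 1
after: t becomes 0; next (((-(t - 9)) == (z + t)) or ((y % (z - (-6 + 6))) != (-2 + t))) evaluates to true; next y becomes -7; next t becomes -4; next final value 4
verdict: not equivalent; witness: x=-3, y=-1, z=-2


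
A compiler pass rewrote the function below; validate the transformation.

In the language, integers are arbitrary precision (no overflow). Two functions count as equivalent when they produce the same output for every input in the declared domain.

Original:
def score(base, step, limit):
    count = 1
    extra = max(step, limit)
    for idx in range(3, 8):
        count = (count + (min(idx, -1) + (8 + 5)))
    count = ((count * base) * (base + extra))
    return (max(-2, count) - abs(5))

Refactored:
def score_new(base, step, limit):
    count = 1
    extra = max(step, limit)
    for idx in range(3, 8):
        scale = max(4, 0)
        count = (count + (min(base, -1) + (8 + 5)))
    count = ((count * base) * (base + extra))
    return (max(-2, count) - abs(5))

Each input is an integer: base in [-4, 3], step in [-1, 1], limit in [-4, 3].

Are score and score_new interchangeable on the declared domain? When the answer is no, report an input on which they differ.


On input base=-4, step=-1, limit=-4, score returns 1215 while score_new returns 915.
verdict: not equivalent; witness: base=-4, step=-1, limit=-4


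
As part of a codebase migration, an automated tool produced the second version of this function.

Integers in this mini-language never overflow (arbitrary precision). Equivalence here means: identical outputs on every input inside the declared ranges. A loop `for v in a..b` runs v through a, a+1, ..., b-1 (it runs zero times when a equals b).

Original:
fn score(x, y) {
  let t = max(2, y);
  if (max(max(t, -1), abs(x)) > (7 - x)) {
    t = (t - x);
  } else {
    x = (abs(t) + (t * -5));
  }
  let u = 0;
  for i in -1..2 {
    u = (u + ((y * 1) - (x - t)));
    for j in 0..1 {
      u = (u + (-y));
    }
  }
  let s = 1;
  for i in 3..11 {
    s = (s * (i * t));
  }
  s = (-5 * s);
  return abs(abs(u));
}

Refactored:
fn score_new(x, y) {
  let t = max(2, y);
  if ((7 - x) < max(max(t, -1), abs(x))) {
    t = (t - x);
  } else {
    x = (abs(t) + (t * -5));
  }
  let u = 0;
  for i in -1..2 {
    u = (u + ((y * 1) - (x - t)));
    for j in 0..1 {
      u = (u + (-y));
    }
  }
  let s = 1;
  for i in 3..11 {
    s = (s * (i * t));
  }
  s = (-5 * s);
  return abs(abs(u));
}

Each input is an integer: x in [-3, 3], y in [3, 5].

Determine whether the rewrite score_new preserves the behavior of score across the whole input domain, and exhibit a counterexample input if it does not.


Equivalent — the differences include comparison usage differs, yet no declared input distinguishes the two.
Spot check at x=-2, y=5 — score: t=5, then (max(max(t, -1), abs(x)) > (7 - x)) is false, then x=-20, then u=0, then (i=-1), then u=30, then (j=0), then u=25, then (i=0), then u=55, then (j=0), then u=50, then (i=1), then u=80, then (j=0), then u=75, then s=1, then (i=3), then s=15, then (i=4), then s=300, then (i=5), then s=7500, then (i=6), then s=225000, then (i=7), then s=7875000, then (i=8), then s=315000000, then (i=9), then s=14175000000, then (i=10), then s=708750000000, then s=-3543750000000, then returns 75. score_new: t=5, then ((7 - x) < max(max(t, -1), abs(x))) is false, then x=-20, then u=0, then (i=-1), then u=30, then (j=0), then u=25, then (i=0), then u=55, then (j=0), then u=50, then (i=1), then u=80, then (j=0), then u=75, then s=1, then (i=3), then s=15, then (i=4), then s=300, then (i=5), then s=7500, then (i=6), then s=225000, then (i=7), then s=7875000, then (i=8), then s=315000000, then (i=9), then s=14175000000, then (i=10), then s=708750000000, then s=-3543750000000, then returns 75. Both give 75.
Across all 21 domain points the two functions coincide.
verdict: equivalent


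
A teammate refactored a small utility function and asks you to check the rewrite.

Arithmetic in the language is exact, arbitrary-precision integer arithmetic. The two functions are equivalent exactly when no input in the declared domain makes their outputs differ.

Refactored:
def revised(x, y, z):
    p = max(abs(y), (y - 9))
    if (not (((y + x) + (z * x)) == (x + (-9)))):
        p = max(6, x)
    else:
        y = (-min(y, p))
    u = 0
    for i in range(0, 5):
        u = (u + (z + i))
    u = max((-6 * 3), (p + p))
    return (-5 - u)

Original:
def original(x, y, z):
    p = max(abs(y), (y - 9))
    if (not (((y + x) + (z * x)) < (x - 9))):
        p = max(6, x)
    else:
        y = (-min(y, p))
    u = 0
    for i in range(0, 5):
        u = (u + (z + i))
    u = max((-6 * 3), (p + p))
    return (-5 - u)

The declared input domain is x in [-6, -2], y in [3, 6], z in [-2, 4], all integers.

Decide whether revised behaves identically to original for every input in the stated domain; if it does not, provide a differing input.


The rewrite breaks on x=-6, y=3, z=2, where the results are -17 and -11.
original: p becomes 3; next (not (((y + x) + (z * x)) < (x - 9))) evaluates to true; next p becomes 6; next u becomes 0; next at i=0:; next u becomes 2; next at i=1:; next u becomes 5; next at i=2:; next u becomes 9; next at i=3:; next u becomes 14; next at i=4:; next u becomes 20; next u becomes 12; next final value -17
revised: p becomes 3; next (not (((y + x) + (z * x)) == (x + (-9)))) evaluates to false; next y becomes -3; next u becomes 0; next at i=0:; next u becomes 2; next at i=1:; next u becomes 5; next at i=2:; next u becomes 9; next at i=3:; next u becomes 14; next at i=4:; next u becomes 20; next u becomes 6; next final value -11
verdict: not equivalent; witness: x=-6, y=3, z=2


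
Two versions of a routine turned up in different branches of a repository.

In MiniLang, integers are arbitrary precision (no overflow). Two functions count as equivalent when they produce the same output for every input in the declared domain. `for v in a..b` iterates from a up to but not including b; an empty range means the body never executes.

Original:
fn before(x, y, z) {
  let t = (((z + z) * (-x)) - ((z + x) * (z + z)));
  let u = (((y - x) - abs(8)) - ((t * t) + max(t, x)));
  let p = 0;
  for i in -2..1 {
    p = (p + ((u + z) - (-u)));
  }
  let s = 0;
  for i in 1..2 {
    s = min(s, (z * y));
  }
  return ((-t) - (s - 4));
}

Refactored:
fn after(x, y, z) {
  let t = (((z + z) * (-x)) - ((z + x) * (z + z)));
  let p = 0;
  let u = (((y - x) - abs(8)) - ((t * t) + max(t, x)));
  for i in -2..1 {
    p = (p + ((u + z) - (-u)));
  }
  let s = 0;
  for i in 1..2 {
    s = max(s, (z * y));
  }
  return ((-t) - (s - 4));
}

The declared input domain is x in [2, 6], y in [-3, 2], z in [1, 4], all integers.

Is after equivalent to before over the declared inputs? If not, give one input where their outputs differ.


These are not equivalent — on x=2, y=-3, z=1 the outputs split (17 vs 14).
before: t = -10; u = -115; p = 0; [i=-2]; p = -229; [i=-1]; p = -458; [i=0]; p = -687; s = 0; [i=1]; s = -3; return 17
after: t = -10; p = 0; u = -115; [i=-2]; p = -229; [i=-1]; p = -458; [i=0]; p = -687; s = 0; [i=1]; s = 0; return 14
verdict: not equivalent; witness: x=2, y=-3, z=1


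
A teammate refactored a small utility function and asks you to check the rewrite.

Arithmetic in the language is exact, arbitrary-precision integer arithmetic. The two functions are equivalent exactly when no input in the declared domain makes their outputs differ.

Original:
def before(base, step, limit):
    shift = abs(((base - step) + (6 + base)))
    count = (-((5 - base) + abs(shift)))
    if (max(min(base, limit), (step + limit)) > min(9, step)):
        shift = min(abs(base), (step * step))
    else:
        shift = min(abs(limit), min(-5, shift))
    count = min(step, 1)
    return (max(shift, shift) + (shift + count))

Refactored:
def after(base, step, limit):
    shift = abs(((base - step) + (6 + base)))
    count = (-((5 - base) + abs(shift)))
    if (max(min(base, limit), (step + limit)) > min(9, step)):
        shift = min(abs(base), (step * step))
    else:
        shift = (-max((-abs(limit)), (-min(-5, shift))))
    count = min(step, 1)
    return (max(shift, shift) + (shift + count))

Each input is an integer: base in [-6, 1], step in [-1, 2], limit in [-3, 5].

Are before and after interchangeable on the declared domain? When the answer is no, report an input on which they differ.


Although min/max/abs usage differs, 288/288 inputs agree.
verdict: equivalent


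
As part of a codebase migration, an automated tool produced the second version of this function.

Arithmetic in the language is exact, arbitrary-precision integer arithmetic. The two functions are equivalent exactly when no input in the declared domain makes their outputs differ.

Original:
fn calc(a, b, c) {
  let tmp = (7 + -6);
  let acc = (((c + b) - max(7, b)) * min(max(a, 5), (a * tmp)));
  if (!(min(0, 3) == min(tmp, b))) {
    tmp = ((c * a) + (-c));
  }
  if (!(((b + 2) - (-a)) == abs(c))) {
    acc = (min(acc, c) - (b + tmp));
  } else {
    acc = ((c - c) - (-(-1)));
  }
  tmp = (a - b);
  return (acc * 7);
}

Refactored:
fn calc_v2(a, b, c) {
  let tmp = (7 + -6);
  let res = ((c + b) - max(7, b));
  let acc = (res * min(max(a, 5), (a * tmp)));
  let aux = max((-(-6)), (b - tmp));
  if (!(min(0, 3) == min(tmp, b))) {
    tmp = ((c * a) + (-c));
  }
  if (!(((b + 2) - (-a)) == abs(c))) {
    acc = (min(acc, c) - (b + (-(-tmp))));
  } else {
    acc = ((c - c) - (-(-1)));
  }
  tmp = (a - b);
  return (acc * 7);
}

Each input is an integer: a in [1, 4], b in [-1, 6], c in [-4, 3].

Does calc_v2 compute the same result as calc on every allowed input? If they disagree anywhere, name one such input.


Differences: arithmetic usage differs; and constant usage differs; and local variable names differ; and statement counts differ; and min/max/abs usage differs — yet all 256 inputs agree.
verdict: equivalent


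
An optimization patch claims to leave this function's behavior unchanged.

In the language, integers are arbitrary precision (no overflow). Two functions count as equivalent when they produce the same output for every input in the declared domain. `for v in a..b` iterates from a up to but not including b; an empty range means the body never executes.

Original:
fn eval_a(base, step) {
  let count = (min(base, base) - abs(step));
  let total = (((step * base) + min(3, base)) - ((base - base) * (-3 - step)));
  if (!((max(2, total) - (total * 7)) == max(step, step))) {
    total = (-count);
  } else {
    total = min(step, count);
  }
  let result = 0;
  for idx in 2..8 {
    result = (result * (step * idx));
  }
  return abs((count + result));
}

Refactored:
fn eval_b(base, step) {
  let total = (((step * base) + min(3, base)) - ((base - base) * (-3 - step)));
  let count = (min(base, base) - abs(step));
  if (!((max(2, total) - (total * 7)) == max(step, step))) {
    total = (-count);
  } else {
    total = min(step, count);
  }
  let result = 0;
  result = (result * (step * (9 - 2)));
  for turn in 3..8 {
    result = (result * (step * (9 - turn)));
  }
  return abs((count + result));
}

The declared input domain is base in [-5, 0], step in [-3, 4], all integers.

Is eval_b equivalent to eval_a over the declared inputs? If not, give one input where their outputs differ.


Although constant usage differs; statement counts differ; arithmetic usage differs; loop structure differs; local variable names differ, 48/48 inputs agree.
verdict: equivalent


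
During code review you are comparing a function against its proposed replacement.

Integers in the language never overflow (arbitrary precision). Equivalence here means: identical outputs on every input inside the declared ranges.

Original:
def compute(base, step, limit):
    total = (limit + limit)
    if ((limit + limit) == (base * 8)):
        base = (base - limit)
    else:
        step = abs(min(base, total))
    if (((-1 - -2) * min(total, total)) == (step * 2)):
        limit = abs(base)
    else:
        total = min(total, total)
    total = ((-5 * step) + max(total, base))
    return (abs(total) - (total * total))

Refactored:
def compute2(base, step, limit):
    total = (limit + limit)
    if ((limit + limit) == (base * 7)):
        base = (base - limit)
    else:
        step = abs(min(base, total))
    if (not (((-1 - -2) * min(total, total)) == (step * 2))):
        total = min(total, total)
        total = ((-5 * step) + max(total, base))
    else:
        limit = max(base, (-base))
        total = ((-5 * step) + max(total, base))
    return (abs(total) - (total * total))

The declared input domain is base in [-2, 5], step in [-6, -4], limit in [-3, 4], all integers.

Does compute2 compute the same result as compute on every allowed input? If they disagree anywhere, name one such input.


Input base=1, step=-6, limit=4: -1406 from compute versus -6 from compute2.
verdict: not equivalent; witness: base=1, step=-6, limit=4


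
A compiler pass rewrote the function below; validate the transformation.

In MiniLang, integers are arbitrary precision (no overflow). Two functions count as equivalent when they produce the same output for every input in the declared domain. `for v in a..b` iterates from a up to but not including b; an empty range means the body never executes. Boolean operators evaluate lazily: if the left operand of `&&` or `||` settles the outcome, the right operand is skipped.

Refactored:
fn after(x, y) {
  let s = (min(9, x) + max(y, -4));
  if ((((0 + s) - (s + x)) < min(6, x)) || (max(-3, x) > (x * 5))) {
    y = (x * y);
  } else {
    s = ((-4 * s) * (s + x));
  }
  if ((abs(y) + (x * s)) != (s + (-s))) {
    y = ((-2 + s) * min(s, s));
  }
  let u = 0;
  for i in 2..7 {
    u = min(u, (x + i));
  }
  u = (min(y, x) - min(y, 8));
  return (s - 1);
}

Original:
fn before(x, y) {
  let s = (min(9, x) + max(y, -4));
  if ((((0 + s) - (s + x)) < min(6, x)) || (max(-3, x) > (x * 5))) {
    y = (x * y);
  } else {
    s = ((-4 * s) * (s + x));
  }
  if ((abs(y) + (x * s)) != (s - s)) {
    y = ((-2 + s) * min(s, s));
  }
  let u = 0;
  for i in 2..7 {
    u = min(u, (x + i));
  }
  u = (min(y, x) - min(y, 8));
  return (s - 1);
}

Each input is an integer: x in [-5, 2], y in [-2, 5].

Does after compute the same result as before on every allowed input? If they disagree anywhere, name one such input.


The two versions differ — the changes include arithmetic usage differs.
Spot check at x=-2, y=-1 — before: s becomes -3; next ((((0 + s) - (s + x)) < min(6, x)) || (max(-3, x) > (x * 5))) evaluates to true; next y becomes 2; next ((abs(y) + (x * s)) != (s - s)) evaluates to true; next y becomes 15; next u becomes 0; next at i=2:; next u becomes 0; next at i=3:; next u becomes 0; next at i=4:; next u becomes 0; next at i=5:; next u becomes 0; next at i=6:; next u becomes 0; next u becomes -10; next final value -4. after: s becomes -3; next ((((0 + s) - (s + x)) < min(6, x)) || (max(-3, x) > (x * 5))) evaluates to true; next y becomes 2; next ((abs(y) + (x * s)) != (s + (-s))) evaluates to true; next y becomes 15; next u becomes 0; next at i=2:; next u becomes 0; next at i=3:; next u becomes 0; next at i=4:; next u becomes 0; next at i=5:; next u becomes 0; next at i=6:; next u becomes 0; next u becomes -10; next final value -4. Both give -4.
Every one of the 64 inputs gives matching results.
verdict: equivalent


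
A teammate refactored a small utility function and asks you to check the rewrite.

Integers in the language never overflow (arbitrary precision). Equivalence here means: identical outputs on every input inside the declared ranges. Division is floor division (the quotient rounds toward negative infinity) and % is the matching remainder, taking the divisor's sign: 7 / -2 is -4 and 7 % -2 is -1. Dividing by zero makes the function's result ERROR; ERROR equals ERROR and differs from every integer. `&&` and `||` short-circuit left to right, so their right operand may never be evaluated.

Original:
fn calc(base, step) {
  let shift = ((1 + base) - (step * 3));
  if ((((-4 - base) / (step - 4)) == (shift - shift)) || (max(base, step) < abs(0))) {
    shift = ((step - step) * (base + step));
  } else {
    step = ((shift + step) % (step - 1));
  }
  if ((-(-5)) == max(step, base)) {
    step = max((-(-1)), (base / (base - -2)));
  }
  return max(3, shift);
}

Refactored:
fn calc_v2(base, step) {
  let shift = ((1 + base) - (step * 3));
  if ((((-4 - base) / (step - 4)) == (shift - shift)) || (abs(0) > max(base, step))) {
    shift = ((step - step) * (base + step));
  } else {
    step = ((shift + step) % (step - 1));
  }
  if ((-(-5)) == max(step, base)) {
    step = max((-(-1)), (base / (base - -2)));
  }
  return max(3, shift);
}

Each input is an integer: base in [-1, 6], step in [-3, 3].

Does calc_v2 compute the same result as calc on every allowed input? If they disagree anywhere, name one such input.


Equivalent — the differences include comparison usage differs, yet no declared input distinguishes the two.
One worked example (base=5, step=2) — calc: shift = 0; ((((-4 - base) / (step - 4)) == (shift - shift)) || (max(base, step) < abs(0))) -> false; step = 0; ((-(-5)) == max(step, base)) -> true; step = 1; return 3; calc_v2: shift = 0; ((((-4 - base) / (step - 4)) == (shift - shift)) || (abs(0) > max(base, step))) -> false; step = 0; ((-(-5)) == max(step, base)) -> true; step = 1; return 3; agreement on 3.
An exhaustive pass over the 56 declared inputs shows identical outputs.
verdict: equivalent


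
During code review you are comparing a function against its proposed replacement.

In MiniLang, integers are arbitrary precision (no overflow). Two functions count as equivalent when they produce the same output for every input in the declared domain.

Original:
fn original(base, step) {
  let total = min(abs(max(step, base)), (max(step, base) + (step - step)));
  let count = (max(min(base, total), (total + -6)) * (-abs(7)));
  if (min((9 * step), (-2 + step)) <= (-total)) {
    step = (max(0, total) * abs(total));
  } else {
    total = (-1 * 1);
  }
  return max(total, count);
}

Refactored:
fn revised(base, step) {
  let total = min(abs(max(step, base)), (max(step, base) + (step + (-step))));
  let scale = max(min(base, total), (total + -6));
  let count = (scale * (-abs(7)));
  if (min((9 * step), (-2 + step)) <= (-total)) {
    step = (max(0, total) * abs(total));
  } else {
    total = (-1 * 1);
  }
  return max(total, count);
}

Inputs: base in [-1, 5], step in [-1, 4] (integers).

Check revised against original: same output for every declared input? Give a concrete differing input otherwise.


Comparing the listings, the differences include: local variable names differ, plus arithmetic usage differs, plus statement counts differ.
One worked example (base=5, step=3) — original: total=5, then count=-35, then (min((9 * step), (-2 + step)) <= (-total)) is false, then total=-1, then returns -1; revised: total=5, then scale=5, then count=-35, then (min((9 * step), (-2 + step)) <= (-total)) is false, then total=-1, then returns -1; agreement on -1.
Checked all 42 inputs in the declared domain: the outputs agree on every one.
verdict: equivalent


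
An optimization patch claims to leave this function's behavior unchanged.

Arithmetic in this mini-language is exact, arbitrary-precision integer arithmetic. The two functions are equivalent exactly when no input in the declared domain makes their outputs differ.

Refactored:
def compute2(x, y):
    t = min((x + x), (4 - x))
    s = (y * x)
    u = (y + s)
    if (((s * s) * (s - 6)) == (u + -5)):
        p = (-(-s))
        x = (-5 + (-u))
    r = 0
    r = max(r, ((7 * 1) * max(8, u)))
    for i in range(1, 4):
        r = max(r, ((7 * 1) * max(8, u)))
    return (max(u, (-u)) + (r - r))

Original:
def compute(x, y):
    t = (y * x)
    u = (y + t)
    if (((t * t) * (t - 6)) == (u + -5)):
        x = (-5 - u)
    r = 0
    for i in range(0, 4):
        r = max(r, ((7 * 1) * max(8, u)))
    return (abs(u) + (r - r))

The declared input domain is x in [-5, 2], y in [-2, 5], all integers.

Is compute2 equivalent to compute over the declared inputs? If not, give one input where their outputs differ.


The two versions differ — the changes include min/max/abs usage differs, and loop structure differs, and local variable names differ, and arithmetic usage differs, and statement counts differ, and constant usage differs.
One worked example (x=1, y=1) — compute: t := 1 | u := 2 | (((t * t) * (t - 6)) == (u + -5)): false | r := 0 | iter i=0: | r := 56 | iter i=1: | r := 56 | iter i=2: | r := 56 | iter i=3: | r := 56 | result 2; compute2: t := 2 | s := 1 | u := 2 | (((s * s) * (s - 6)) == (u + -5)): false | r := 0 | r := 56 | iter i=1: | r := 56 | iter i=2: | r := 56 | iter i=3: | r := 56 | result 2; agreement on 2.
Checked all 64 inputs in the declared domain: the outputs agree on every one.
verdict: equivalent


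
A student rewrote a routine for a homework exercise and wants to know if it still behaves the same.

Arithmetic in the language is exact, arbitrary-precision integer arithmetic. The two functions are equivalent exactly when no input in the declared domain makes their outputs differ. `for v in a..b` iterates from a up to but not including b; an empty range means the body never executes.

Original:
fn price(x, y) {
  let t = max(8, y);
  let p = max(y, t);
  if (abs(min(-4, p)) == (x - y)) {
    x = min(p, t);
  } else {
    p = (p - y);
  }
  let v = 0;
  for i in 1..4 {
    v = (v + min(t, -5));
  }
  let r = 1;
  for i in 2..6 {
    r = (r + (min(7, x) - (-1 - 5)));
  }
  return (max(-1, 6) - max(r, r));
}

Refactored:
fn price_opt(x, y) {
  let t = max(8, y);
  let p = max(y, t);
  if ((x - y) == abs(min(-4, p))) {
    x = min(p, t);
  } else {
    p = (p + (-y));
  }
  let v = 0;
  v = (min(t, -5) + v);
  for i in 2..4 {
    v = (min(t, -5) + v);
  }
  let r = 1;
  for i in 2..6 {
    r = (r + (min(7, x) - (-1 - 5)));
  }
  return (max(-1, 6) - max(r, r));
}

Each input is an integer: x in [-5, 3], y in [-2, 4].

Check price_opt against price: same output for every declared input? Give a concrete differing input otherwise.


Reading the diff, among the changes: constant usage differs, arithmetic usage differs, statement counts differ, loop structure differs, min/max/abs usage differs.
As a probe, take x=-5, y=-2: price runs t := 8 | p := 8 | (abs(min(-4, p)) == (x - y)): false | p := 10 | v := 0 | iter i=1: | v := -5 | iter i=2: | v := -10 | iter i=3: | v := -15 | r := 1 | iter i=2: | r := 2 | iter i=3: | r := 3 | iter i=4: | r := 4 | iter i=5: | r := 5 | result 1; price_opt runs t := 8 | p := 8 | ((x - y) == abs(min(-4, p))): false | p := 10 | v := 0 | v := -5 | iter i=2: | v := -10 | iter i=3: | v := -15 | r := 1 | iter i=2: | r := 2 | iter i=3: | r := 3 | iter i=4: | r := 4 | iter i=5: | r := 5 | result 1; both end at 1.
Sweeping the whole domain (63 inputs) finds no disagreement.
verdict: equivalent


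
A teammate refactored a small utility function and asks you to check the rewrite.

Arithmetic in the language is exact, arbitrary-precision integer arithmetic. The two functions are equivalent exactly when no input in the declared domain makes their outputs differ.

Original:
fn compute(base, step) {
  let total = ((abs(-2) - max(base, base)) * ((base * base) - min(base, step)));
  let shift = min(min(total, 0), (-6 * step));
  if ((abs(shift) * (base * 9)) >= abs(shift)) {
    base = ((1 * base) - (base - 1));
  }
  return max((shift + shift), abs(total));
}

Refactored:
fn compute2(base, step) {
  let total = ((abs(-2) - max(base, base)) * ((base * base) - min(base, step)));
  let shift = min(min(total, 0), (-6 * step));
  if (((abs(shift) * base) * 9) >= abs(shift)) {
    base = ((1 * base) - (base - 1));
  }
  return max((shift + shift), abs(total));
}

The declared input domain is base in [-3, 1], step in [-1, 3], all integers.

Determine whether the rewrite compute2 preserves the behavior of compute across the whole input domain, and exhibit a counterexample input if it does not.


Comparing the listings, the differences include: same computation, different form.
Tracing base=1, step=1: compute: total := 0 | shift := -6 | ((abs(shift) * (base * 9)) >= abs(shift)): true | base := 1 | result 0 | compute2: total := 0 | shift := -6 | (((abs(shift) * base) * 9) >= abs(shift)): true | base := 1 | result 0 — matching result 0.
Across all 25 domain points the two functions coincide.
verdict: equivalent
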